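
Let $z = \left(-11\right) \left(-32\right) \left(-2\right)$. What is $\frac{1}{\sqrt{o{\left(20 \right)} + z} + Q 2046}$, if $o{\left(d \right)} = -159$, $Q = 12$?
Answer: $\frac{24552}{602801567} - \frac{i \sqrt{863}}{602801567} \approx 4.073 \cdot 10^{-5} - 4.8734 \cdot 10^{-8} i$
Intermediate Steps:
$z = -704$ ($z = 352 \left(-2\right) = -704$)
$\frac{1}{\sqrt{o{\left(20 \right)} + z} + Q 2046} = \frac{1}{\sqrt{-159 - 704} + 12 \cdot 2046} = \frac{1}{\sqrt{-863} + 24552} = \frac{1}{i \sqrt{863} + 24552} = \frac{1}{24552 + i \sqrt{863}}$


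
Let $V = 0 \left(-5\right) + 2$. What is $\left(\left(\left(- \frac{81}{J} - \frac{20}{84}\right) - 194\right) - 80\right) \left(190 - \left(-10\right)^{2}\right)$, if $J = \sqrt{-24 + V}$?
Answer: $- \frac{172770}{7} + \frac{3645 i \sqrt{22}}{11} \approx -24681.0 + 1554.2 i$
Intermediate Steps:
$V = 2$ ($V = 0 + 2 = 2$)
$J = i \sqrt{22}$ ($J = \sqrt{-24 + 2} = \sqrt{-22} = i \sqrt{22} \approx 4.6904 i$)
$\left(\left(\left(- \frac{81}{J} - \frac{20}{84}\right) - 194\right) - 80\right) \left(190 - \left(-10\right)^{2}\right) = \left(\left(\left(- \frac{81}{i \sqrt{22}} - \frac{20}{84}\right) - 194\right) - 80\right) \left(190 - \left(-10\right)^{2}\right) = \left(\left(\left(- 81 \left(- \frac{i \sqrt{22}}{22}\right) - \frac{5}{21}\right) - 194\right) - 80\right) \left(190 - 100\right) = \left(\left(\left(\frac{81 i \sqrt{22}}{22} - \frac{5}{21}\right) - 194\right) - 80\right) \left(190 - 100\right) = \left(\left(\left(- \frac{5}{21} + \frac{81 i \sqrt{22}}{22}\right) - 194\right) - 80\right) 90 = \left(\left(- \frac{4079}{21} + \frac{81 i \sqrt{22}}{22}\right) - 80\right) 90 = \left(- \frac{5759}{21} + \frac{81 i \sqrt{22}}{22}\right) 90 = - \frac{172770}{7} + \frac{3645 i \sqrt{22}}{11}$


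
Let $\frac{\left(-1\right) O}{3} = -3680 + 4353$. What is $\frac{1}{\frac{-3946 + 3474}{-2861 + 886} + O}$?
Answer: $- \frac{1975}{3987053} \approx -0.00049535$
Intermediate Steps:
$O = -2019$ ($O = - 3 \left(-3680 + 4353\right) = \left(-3\right) 673 = -2019$)
$\frac{1}{\frac{-3946 + 3474}{-2861 + 886} + O} = \frac{1}{\frac{-3946 + 3474}{-2861 + 886} - 2019} = \frac{1}{- \frac{472}{-1975} - 2019} = \frac{1}{\left(-472\right) \left(- \frac{1}{1975}\right) - 2019} = \frac{1}{\frac{472}{1975} - 2019} = \frac{1}{- \frac{3987053}{1975}} = - \frac{1975}{3987053}$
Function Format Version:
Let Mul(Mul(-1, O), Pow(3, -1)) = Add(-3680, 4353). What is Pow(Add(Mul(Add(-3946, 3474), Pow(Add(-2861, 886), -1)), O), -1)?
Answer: Rational(-1975, 3987053) ≈ -0.00049535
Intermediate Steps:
O = -2019 (O = Mul(-3, Add(-3680, 4353)) = Mul(-3, 673) = -2019)
Pow(Add(Mul(Add(-3946, 3474), Pow(Add(-2861, 886), -1)), O), -1) = Pow(Add(Mul(Add(-3946, 3474), Pow(Add(-2861, 886), -1)), -2019), -1) = Pow(Add(Mul(-472, Pow(-1975, -1)), -2019), -1) = Pow(Add(Mul(-472, Rational(-1, 1975)), -2019), -1) = Pow(Add(Rational(472, 1975), -2019), -1) = Pow(Rational(-3987053, 1975), -1) = Rational(-1975, 3987053)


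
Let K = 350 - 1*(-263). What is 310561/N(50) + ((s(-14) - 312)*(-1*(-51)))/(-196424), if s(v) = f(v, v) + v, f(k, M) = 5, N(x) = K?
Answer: 61011669287/120407912 ≈ 506.71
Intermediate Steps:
K = 613 (K = 350 + 263 = 613)
N(x) = 613
s(v) = 5 + v
310561/N(50) + ((s(-14) - 312)*(-1*(-51)))/(-196424) = 310561/613 + (((5 - 14) - 312)*(-1*(-51)))/(-196424) = 310561*(1/613) + ((-9 - 312)*51)*(-1/196424) = 310561/613 - 321*51*(-1/196424) = 310561/613 - 16371*(-1/196424) = 310561/613 + 16371/196424 = 61011669287/120407912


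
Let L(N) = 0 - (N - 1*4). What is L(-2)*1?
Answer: 6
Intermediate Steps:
L(N) = 4 - N (L(N) = 0 - (N - 4) = 0 - (-4 + N) = 0 + (4 - N) = 4 - N)
L(-2)*1 = (4 - 1*(-2))*1 = (4 + 2)*1 = 6*1 = 6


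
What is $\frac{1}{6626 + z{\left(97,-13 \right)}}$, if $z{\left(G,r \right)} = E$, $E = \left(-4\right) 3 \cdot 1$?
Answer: $\frac{1}{6614} \approx 0.00015119$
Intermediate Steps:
$E = -12$ ($E = \left(-12\right) 1 = -12$)
$z{\left(G,r \right)} = -12$
$\frac{1}{6626 + z{\left(97,-13 \right)}} = \frac{1}{6626 - 12} = \frac{1}{6614}$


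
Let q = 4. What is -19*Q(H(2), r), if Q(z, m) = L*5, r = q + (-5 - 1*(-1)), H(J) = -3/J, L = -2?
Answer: 190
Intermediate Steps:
r = 0 (r = 4 + (-5 - 1*(-1)) = 4 + (-5 + 1) = 4 - 4 = 0)
Q(z, m) = -10 (Q(z, m) = -2*5 = -10)
-19*Q(H(2), r) = -19*(-10) = 190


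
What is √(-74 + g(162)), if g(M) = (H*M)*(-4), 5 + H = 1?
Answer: √2518 ≈ 50.180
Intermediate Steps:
H = -4 (H = -5 + 1 = -4)
g(M) = 16*M (g(M) = -4*M*(-4) = 16*M)
√(-74 + g(162)) = √(-74 + 16*162) = √(-74 + 2592) = √2518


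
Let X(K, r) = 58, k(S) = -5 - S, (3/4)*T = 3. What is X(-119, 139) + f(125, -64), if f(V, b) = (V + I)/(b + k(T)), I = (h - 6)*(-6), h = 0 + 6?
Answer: 4109/73 ≈ 56.288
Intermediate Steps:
h = 6
T = 4 (T = (4/3)*3 = 4)
I = 0 (I = (6 - 6)*(-6) = 0*(-6) = 0)
f(V, b) = V/(-9 + b) (f(V, b) = (V + 0)/(b + (-5 - 1*4)) = V/(b + (-5 - 4)) = V/(b - 9) = V/(-9 + b))
X(-119, 139) + f(125, -64) = 58 + 125/(-9 - 64) = 58 + 125/(-73) = 58 + 125*(-1/73) = 58 - 125/73 = 4109/73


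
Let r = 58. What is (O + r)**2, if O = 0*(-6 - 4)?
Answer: 3364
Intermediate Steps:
O = 0 (O = 0*(-10) = 0)
(O + r)**2 = (0 + 58)**2 = 58**2 = 3364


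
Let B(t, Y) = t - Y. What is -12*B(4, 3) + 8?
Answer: -4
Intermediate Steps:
-12*B(4, 3) + 8 = -12*(4 - 1*3) + 8 = -12*(4 - 3) + 8 = -12*1 + 8 = -12 + 8 = -4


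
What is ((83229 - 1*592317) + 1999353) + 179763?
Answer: 1670028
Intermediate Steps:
((83229 - 1*592317) + 1999353) + 179763 = ((83229 - 592317) + 1999353) + 179763 = (-509088 + 1999353) + 179763 = 1490265 + 179763 = 1670028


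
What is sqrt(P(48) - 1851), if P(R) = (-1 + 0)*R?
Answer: 3*I*sqrt(211) ≈ 43.578*I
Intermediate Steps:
P(R) = -R
sqrt(P(48) - 1851) = sqrt(-1*48 - 1851) = sqrt(-48 - 1851) = sqrt(-1899) = 3*I*sqrt(211)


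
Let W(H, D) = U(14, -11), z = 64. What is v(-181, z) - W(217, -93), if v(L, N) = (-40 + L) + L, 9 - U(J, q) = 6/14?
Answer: -2874/7 ≈ -410.57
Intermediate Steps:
U(J, q) = 60/7 (U(J, q) = 9 - 6/14 = 9 - 1*3/7 = 9 - 3/7 = 60/7)
v(L, N) = -40 + 2*L
W(H, D) = 60/7
v(-181, z) - W(217, -93) = (-40 + 2*(-181)) - 1*60/7 = (-40 - 362) - 60/7 = -402 - 60/7 = -2874/7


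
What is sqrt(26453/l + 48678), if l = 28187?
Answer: 7*sqrt(789301140157)/28187 ≈ 220.63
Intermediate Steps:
sqrt(26453/l + 48678) = sqrt(26453/28187 + 48678) = sqrt(1372113239/28187) = 7*sqrt(789301140157)/28187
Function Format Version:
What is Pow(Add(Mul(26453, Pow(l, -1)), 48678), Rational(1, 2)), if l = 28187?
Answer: Mul(Rational(7, 28187), Pow(789301140157, Rational(1, 2))) ≈ 220.63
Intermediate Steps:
Pow(Add(Mul(26453, Pow(l, -1)), 48678), Rational(1, 2)) = Pow(Add(Mul(26453, Pow(28187, -1)), 48678), Rational(1, 2)) = Pow(Add(Mul(26453, Rational(1, 28187)), 48678), Rational(1, 2)) = Pow(Add(Rational(26453, 28187), 48678), Rational(1, 2)) = Pow(Rational(1372113239, 28187), Rational(1, 2)) = Mul(Rational(7, 28187), Pow(789301140157, Rational(1, 2)))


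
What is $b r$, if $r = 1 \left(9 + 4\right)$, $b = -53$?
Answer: $-689$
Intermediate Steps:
$r = 13$ ($r = 1 \cdot 13 = 13$)
$b r = \left(-53\right) 13 = -689$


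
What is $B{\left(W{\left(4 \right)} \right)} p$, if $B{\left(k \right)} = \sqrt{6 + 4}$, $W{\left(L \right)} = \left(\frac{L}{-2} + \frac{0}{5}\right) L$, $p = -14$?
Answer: $- 14 \sqrt{10} \approx -44.272$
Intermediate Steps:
$W{\left(L \right)} = - \frac{L^{2}}{2}$ ($W{\left(L \right)} = \left(L \left(- \frac{1}{2}\right) + 0 \cdot \frac{1}{5}\right) L = \left(- \frac{L}{2} + 0\right) L = - \frac{L}{2} L = - \frac{L^{2}}{2}$)
$B{\left(k \right)} = \sqrt{10}$
$B{\left(W{\left(4 \right)} \right)} p = \sqrt{10} \left(-14\right) = - 14 \sqrt{10}$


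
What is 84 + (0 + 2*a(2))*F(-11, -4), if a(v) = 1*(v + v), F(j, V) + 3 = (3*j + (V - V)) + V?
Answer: -236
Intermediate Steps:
F(j, V) = -3 + V + 3*j (F(j, V) = -3 + ((3*j + (V - V)) + V) = -3 + ((3*j + 0) + V) = -3 + (3*j + V) = -3 + (V + 3*j) = -3 + V + 3*j)
a(v) = 2*v (a(v) = 1*(2*v) = 2*v)
84 + (0 + 2*a(2))*F(-11, -4) = 84 + (0 + 2*(2*2))*(-3 - 4 + 3*(-11)) = 84 + (0 + 2*4)*(-3 - 4 - 33) = 84 + (0 + 8)*(-40) = 84 + 8*(-40) = 84 - 320 = -236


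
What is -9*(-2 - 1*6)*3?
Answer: 216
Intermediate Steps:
-9*(-2 - 1*6)*3 = -9*(-2 - 6)*3 = -9*(-8)*3 = -(-72)*3 = -1*(-216) = 216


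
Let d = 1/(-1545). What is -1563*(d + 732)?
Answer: -589219219/515 ≈ -1.1441e+6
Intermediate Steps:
d = -1/1545 ≈ -0.00064725
-1563*(d + 732) = -1563*(-1/1545 + 732) = -1563*1130939/1545 = -589219219/515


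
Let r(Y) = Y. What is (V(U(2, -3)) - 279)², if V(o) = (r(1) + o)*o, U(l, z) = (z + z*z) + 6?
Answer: 15129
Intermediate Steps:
U(l, z) = 6 + z + z² (U(l, z) = (z + z²) + 6 = 6 + z + z²)
V(o) = o*(1 + o) (V(o) = (1 + o)*o = o*(1 + o))
(V(U(2, -3)) - 279)² = ((6 - 3 + (-3)²)*(1 + (6 - 3 + (-3)²)) - 279)² = ((6 - 3 + 9)*(1 + (6 - 3 + 9)) - 279)² = (12*(1 + 12) - 279)² = (12*13 - 279)² = (156 - 279)² = (-123)² = 15129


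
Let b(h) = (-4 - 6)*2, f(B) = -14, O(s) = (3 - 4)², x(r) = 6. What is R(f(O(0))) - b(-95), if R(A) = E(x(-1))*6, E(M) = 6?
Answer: 56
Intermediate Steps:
O(s) = 1 (O(s) = (-1)² = 1)
R(A) = 36 (R(A) = 6*6 = 36)
b(h) = -20 (b(h) = -10*2 = -20)
R(f(O(0))) - b(-95) = 36 - 1*(-20) = 36 + 20 = 56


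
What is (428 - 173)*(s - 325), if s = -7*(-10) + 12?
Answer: -61965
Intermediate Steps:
s = 82 (s = 70 + 12 = 82)
(428 - 173)*(s - 325) = (428 - 173)*(82 - 325) = 255*(-243) = -61965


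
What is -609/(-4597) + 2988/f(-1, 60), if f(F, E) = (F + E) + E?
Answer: 13808307/547043 ≈ 25.242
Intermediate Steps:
f(F, E) = F + 2*E (f(F, E) = (E + F) + E = F + 2*E)
-609/(-4597) + 2988/f(-1, 60) = -609/(-4597) + 2988/(-1 + 2*60) = -609*(-1/4597) + 2988/(-1 + 120) = 609/4597 + 2988/119 = 13808307/547043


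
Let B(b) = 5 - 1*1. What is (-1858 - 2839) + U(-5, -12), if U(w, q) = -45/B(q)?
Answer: -18833/4 ≈ -4708.3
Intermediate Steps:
B(b) = 4 (B(b) = 5 - 1 = 4)
U(w, q) = -45/4
(-1858 - 2839) + U(-5, -12) = (-1858 - 2839) - 45/4 = -4697 - 45/4 = -18833/4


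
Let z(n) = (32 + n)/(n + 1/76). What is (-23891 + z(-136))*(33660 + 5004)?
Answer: -244778394456/265 ≈ -9.2369e+8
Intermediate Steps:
z(n) = (32 + n)/(1/76 + n) (z(n) = (32 + n)/(n + 1/76) = (32 + n)/(1/76 + n))
(-23891 + z(-136))*(33660 + 5004) = (-23891 + 76*(32 - 136)/(1 + 76*(-136)))*(33660 + 5004) = (-23891 + 76*(-104)/(1 - 10336))*38664 = (-23891 + 76*(-104)/(-10335))*38664 = (-23891 + 76*(-1/10335)*(-104))*38664 = (-23891 + 608/795)*38664 = -18992737/795*38664 = -244778394456/265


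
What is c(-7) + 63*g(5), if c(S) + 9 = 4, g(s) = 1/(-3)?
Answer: -26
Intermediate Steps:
g(s) = -⅓ (g(s) = 1*(-⅓) = -⅓)
c(S) = -5 (c(S) = -9 + 4 = -5)
c(-7) + 63*g(5) = -5 + 63*(-⅓) = -5 - 21 = -26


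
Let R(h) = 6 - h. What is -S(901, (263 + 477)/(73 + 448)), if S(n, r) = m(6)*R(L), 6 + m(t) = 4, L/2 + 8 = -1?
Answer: 48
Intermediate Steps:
L = -18 (L = -16 + 2*(-1) = -16 - 2 = -18)
m(t) = -2 (m(t) = -6 + 4 = -2)
S(n, r) = -48 (S(n, r) = -2*(6 - 1*(-18)) = -2*(6 + 18) = -2*24 = -48)
-S(901, (263 + 477)/(73 + 448)) = -1*(-48) = 48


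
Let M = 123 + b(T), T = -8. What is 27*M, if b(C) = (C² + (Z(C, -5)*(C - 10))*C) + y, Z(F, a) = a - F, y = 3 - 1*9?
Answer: 16551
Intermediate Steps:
y = -6 (y = 3 - 9 = -6)
b(C) = -6 + C² + C*(-10 + C)*(-5 - C) (b(C) = (C² + ((-5 - C)*(C - 10))*C) - 6 = (C² + ((-5 - C)*(-10 + C))*C) - 6 = (C² + ((-10 + C)*(-5 - C))*C) - 6 = (C² + C*(-10 + C)*(-5 - C)) - 6 = -6 + C² + C*(-10 + C)*(-5 - C))
M = 613 (M = 123 + (-6 - 1*(-8)³ + 6*(-8)² + 50*(-8)) = 123 + (-6 - 1*(-512) + 6*64 - 400) = 123 + (-6 + 512 + 384 - 400) = 123 + 490 = 613)
27*M = 27*613 = 16551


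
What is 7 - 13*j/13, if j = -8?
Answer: 15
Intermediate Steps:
7 - 13*j/13 = 7 - (-104)/13 = 7 - 13*(-8/13) = 7 + 8 = 15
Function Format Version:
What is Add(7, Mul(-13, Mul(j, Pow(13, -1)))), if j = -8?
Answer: 15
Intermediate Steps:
Add(7, Mul(-13, Mul(j, Pow(13, -1)))) = Add(7, Mul(-13, Mul(-8, Pow(13, -1)))) = Add(7, Mul(-13, Mul(-8, Rational(1, 13)))) = Add(7, Mul(-13, Rational(-8, 13))) = Add(7, 8) = 15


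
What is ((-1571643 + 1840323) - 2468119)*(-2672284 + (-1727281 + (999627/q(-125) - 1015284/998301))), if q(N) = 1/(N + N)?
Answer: 186126975211799999487/332767 ≈ 5.5933e+14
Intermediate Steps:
q(N) = 1/(2*N)
((-1571643 + 1840323) - 2468119)*(-2672284 + (-1727281 + (999627/q(-125) - 1015284/998301))) = ((-1571643 + 1840323) - 2468119)*(-2672284 + (-1727281 + (999627/(((½)/(-125))) - 1015284/998301))) = (268680 - 2468119)*(-2672284 + (-1727281 + (999627/(((½)*(-1/125))) - 1015284*1/998301))) = -2199439*(-2672284 + (-1727281 + (999627/(-1/250) - 338428/332767))) = -2199439*(-2672284 + (-1727281 + (999627*(-250) - 338428/332767))) = -2199439*(-2672284 + (-1727281 + (-249906750 - 338428/332767))) = -2199439*(-2672284 + (-1727281 - 83160719815678/332767)) = -2199439*(-2672284 - 83735501932205/332767) = -2199439*(-84624749862033/332767) = 186126975211799999487/332767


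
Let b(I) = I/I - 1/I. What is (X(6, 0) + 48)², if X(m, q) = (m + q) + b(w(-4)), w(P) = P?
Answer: 48841/16 ≈ 3052.6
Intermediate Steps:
b(I) = 1 - 1/I
X(m, q) = 5/4 + m + q (X(m, q) = (m + q) + (-1 - 4)/(-4) = (m + q) - ¼*(-5) = (m + q) + 5/4 = 5/4 + m + q)
(X(6, 0) + 48)² = ((5/4 + 6 + 0) + 48)² = (29/4 + 48)² = (221/4)² = 48841/16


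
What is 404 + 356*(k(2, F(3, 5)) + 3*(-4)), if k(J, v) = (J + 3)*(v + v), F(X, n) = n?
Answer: 13932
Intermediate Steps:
k(J, v) = 2*v*(3 + J) (k(J, v) = (3 + J)*(2*v) = 2*v*(3 + J))
404 + 356*(k(2, F(3, 5)) + 3*(-4)) = 404 + 356*(2*5*(3 + 2) + 3*(-4)) = 404 + 356*(2*5*5 - 12) = 404 + 356*(50 - 12) = 404 + 356*38 = 404 + 13528 = 13932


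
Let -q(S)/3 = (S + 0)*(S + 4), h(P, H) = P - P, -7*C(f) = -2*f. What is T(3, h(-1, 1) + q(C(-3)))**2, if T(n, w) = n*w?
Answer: 1411344/2401 ≈ 587.82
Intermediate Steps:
C(f) = 2*f/7 (C(f) = -(-2)*f/7 = 2*f/7)
h(P, H) = 0
q(S) = -3*S*(4 + S) (q(S) = -3*(S + 0)*(S + 4) = -3*S*(4 + S))
T(3, h(-1, 1) + q(C(-3)))**2 = (3*(0 - 3*(2/7)*(-3)*(4 + (2/7)*(-3))))**2 = (3*(0 - 3*(-6/7)*(4 - 6/7)))**2 = (3*(0 - 3*(-6/7)*22/7))**2 = (3*(0 + 396/49))**2 = (3*(396/49))**2 = (1188/49)**2 = 1411344/2401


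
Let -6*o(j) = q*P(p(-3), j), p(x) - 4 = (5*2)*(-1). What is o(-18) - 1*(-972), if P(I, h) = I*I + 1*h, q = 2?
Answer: 966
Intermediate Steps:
p(x) = -6 (p(x) = 4 + (5*2)*(-1) = 4 + 10*(-1) = 4 - 10 = -6)
P(I, h) = h + I**2 (P(I, h) = I**2 + h = h + I**2)
o(j) = -12 - j/3 (o(j) = -(j + (-6)**2)/3 = -(j + 36)/3 = -(36 + j)/3 = -(72 + 2*j)/6 = -12 - j/3)
o(-18) - 1*(-972) = (-12 - 1/3*(-18)) - 1*(-972) = (-12 + 6) + 972 = -6 + 972 = 966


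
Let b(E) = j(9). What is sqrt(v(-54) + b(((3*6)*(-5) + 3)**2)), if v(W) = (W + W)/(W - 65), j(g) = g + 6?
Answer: sqrt(225267)/119 ≈ 3.9884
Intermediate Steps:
j(g) = 6 + g
v(W) = 2*W/(-65 + W) (v(W) = (2*W)/(-65 + W) = 2*W/(-65 + W))
b(E) = 15 (b(E) = 6 + 9 = 15)
sqrt(v(-54) + b(((3*6)*(-5) + 3)**2)) = sqrt(2*(-54)/(-65 - 54) + 15) = sqrt(2*(-54)/(-119) + 15) = sqrt(2*(-54)*(-1/119) + 15) = sqrt(108/119 + 15) = sqrt(1893/119) = sqrt(225267)/119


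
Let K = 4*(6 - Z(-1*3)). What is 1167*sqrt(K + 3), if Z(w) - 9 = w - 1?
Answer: 1167*sqrt(7) ≈ 3087.6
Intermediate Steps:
Z(w) = 8 + w (Z(w) = 9 + (w - 1) = 9 + (-1 + w) = 8 + w)
K = 4 (K = 4*(6 - (8 - 1*3)) = 4*(6 - (8 - 3)) = 4*(6 - 1*5) = 4*(6 - 5) = 4*1 = 4)
1167*sqrt(K + 3) = 1167*sqrt(4 + 3) = 1167*sqrt(7)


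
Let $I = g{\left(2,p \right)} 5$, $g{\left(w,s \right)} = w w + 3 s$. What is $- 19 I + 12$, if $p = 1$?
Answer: $-653$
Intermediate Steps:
$g{\left(w,s \right)} = w^{2} + 3 s$
$I = 35$ ($I = \left(2^{2} + 3 \cdot 1\right) 5 = \left(4 + 3\right) 5 = 7 \cdot 5 = 35$)
$- 19 I + 12 = \left(-19\right) 35 + 12 = -665 + 12 = -653$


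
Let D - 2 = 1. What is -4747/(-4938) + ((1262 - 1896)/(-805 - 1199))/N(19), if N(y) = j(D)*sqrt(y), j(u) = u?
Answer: 4747/4938 + 317*sqrt(19)/57114 ≈ 0.98551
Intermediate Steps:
D = 3 (D = 2 + 1 = 3)
N(y) = 3*sqrt(y)
-4747/(-4938) + ((1262 - 1896)/(-805 - 1199))/N(19) = -4747/(-4938) + ((1262 - 1896)/(-805 - 1199))/((3*sqrt(19))) = -4747*(-1/4938) + (-634/(-2004))*(sqrt(19)/57) = 4747/4938 + (-634*(-1/2004))*(sqrt(19)/57) = 4747/4938 + 317*(sqrt(19)/57)/1002 = 4747/4938 + 317*sqrt(19)/57114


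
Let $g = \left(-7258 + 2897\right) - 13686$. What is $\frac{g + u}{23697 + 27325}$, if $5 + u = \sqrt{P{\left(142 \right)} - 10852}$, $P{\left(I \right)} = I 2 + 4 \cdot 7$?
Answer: $- \frac{9026}{25511} + \frac{i \sqrt{2635}}{25511} \approx -0.35381 + 0.0020122 i$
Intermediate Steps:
$P{\left(I \right)} = 28 + 2 I$ ($P{\left(I \right)} = 2 I + 28 = 28 + 2 I$)
$g = -18047$ ($g = -4361 - 13686 = -18047$)
$u = -5 + 2 i \sqrt{2635}$ ($u = -5 + \sqrt{\left(28 + 2 \cdot 142\right) - 10852} = -5 + \sqrt{\left(28 + 284\right) - 10852} = -5 + \sqrt{312 - 10852} = -5 + \sqrt{-10540} = -5 + 2 i \sqrt{2635} \approx -5.0 + 102.66 i$)
$\frac{g + u}{23697 + 27325} = \frac{-18047 - \left(5 - 2 i \sqrt{2635}\right)}{23697 + 27325} = \frac{-18052 + 2 i \sqrt{2635}}{51022} = \left(-18052 + 2 i \sqrt{2635}\right) \frac{1}{51022} = - \frac{9026}{25511} + \frac{i \sqrt{2635}}{25511}$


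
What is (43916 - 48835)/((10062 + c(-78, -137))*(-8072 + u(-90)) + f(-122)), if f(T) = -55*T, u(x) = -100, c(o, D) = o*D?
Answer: 4919/169545946 ≈ 2.9013e-5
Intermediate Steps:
c(o, D) = D*o
(43916 - 48835)/((10062 + c(-78, -137))*(-8072 + u(-90)) + f(-122)) = (43916 - 48835)/((10062 - 137*(-78))*(-8072 - 100) - 55*(-122)) = -4919/((10062 + 10686)*(-8172) + 6710) = -4919/(20748*(-8172) + 6710) = -4919/(-169552656 + 6710) = -4919/(-169545946) = -4919*(-1/169545946) = 4919/169545946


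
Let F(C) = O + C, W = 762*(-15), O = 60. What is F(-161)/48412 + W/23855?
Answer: -8550131/17767204 ≈ -0.48123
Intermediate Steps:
W = -11430
F(C) = 60 + C
F(-161)/48412 + W/23855 = (60 - 161)/48412 - 11430/23855 = -101*1/48412 - 11430*1/23855 = -101/48412 - 2286/4771 = -8550131/17767204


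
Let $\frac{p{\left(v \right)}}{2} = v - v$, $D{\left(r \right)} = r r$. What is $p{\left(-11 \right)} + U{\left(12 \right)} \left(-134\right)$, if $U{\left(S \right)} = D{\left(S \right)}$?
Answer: $-19296$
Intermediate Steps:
$D{\left(r \right)} = r^{2}$
$U{\left(S \right)} = S^{2}$
$p{\left(v \right)} = 0$ ($p{\left(v \right)} = 2 \left(v - v\right) = 2 \cdot 0 = 0$)
$p{\left(-11 \right)} + U{\left(12 \right)} \left(-134\right) = 0 + 12^{2} \left(-134\right) = 0 + 144 \left(-134\right) = 0 - 19296 = -19296$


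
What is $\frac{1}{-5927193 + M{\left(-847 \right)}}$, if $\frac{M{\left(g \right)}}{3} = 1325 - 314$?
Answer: $- \frac{1}{5924160} \approx -1.688 \cdot 10^{-7}$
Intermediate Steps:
$M{\left(g \right)} = 3033$ ($M{\left(g \right)} = 3 \left(1325 - 314\right) = 3 \cdot 1011 = 3033$)
$\frac{1}{-5927193 + M{\left(-847 \right)}} = \frac{1}{-5927193 + 3033} = \frac{1}{-5924160} = - \frac{1}{5924160}$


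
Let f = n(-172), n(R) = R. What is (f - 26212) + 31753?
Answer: 5369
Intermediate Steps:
f = -172
(f - 26212) + 31753 = (-172 - 26212) + 31753 = -26384 + 31753 = 5369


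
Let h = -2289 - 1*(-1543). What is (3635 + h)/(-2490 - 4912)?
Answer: -2889/7402 ≈ -0.39030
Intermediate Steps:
h = -746 (h = -2289 + 1543 = -746)
(3635 + h)/(-2490 - 4912) = (3635 - 746)/(-2490 - 4912) = 2889/(-7402) = 2889*(-1/7402) = -2889/7402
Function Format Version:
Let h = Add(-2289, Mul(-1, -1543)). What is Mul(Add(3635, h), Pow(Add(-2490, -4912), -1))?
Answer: Rational(-2889, 7402) ≈ -0.39030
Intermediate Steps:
h = -746 (h = Add(-2289, 1543) = -746)
Mul(Add(3635, h), Pow(Add(-2490, -4912), -1)) = Mul(Add(3635, -746), Pow(Add(-2490, -4912), -1)) = Mul(2889, Pow(-7402, -1)) = Mul(2889, Rational(-1, 7402)) = Rational(-2889, 7402)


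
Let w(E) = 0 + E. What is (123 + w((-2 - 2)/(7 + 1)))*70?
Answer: 8575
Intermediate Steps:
w(E) = E
(123 + w((-2 - 2)/(7 + 1)))*70 = (123 + (-2 - 2)/(7 + 1))*70 = (123 - 4/8)*70 = (123 - 4*1/8)*70 = (123 - 1/2)*70 = (245/2)*70 = 8575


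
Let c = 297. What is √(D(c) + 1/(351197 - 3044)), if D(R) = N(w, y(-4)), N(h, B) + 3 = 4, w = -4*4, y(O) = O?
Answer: √121210859562/348153 ≈ 1.0000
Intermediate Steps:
w = -16
N(h, B) = 1 (N(h, B) = -3 + 4 = 1)
D(R) = 1
√(D(c) + 1/(351197 - 3044)) = √(1 + 1/(351197 - 3044)) = √(1 + 1/348153) = √(348154/348153) = √121210859562/348153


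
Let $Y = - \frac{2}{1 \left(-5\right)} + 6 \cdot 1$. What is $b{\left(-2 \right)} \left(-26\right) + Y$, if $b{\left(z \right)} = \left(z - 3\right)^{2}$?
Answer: $- \frac{3218}{5} \approx -643.6$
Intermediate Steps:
$Y = \frac{32}{5}$ ($Y = - \frac{2}{-5} + 6 = \left(-2\right) \left(- \frac{1}{5}\right) + 6 = \frac{2}{5} + 6 = \frac{32}{5} \approx 6.4$)
$b{\left(z \right)} = \left(-3 + z\right)^{2}$
$b{\left(-2 \right)} \left(-26\right) + Y = \left(-3 - 2\right)^{2} \left(-26\right) + \frac{32}{5} = \left(-5\right)^{2} \left(-26\right) + \frac{32}{5} = 25 \left(-26\right) + \frac{32}{5} = -650 + \frac{32}{5} = - \frac{3218}{5}$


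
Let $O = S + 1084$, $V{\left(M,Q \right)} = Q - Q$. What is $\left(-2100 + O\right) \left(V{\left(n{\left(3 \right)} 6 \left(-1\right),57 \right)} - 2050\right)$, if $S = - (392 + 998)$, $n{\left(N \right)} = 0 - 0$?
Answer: $4932300$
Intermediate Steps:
$n{\left(N \right)} = 0$ ($n{\left(N \right)} = 0 + 0 = 0$)
$S = -1390$ ($S = \left(-1\right) 1390 = -1390$)
$V{\left(M,Q \right)} = 0$
$O = -306$ ($O = -1390 + 1084 = -306$)
$\left(-2100 + O\right) \left(V{\left(n{\left(3 \right)} 6 \left(-1\right),57 \right)} - 2050\right) = \left(-2100 - 306\right) \left(0 - 2050\right) = \left(-2406\right) \left(-2050\right) = 4932300$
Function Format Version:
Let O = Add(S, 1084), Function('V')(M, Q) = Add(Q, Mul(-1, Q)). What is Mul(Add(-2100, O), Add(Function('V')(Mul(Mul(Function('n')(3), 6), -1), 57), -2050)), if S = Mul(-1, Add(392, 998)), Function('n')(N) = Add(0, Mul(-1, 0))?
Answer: 4932300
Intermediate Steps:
Function('n')(N) = 0 (Function('n')(N) = Add(0, 0) = 0)
S = -1390 (S = Mul(-1, 1390) = -1390)
Function('V')(M, Q) = 0
O = -306 (O = Add(-1390, 1084) = -306)
Mul(Add(-2100, O), Add(Function('V')(Mul(Mul(Function('n')(3), 6), -1), 57), -2050)) = Mul(Add(-2100, -306), Add(0, -2050)) = Mul(-2406, -2050) = 4932300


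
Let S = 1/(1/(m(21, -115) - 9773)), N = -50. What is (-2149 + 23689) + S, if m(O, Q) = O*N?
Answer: 10717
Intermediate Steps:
m(O, Q) = -50*O (m(O, Q) = O*(-50) = -50*O)
S = -10823 (S = 1/(1/(-50*21 - 9773)) = 1/(1/(-1050 - 9773)) = 1/(1/(-10823)) = 1/(-1/10823) = -10823)
(-2149 + 23689) + S = (-2149 + 23689) - 10823 = 21540 - 10823 = 10717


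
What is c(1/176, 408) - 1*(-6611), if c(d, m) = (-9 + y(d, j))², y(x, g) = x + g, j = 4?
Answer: 205554977/30976 ≈ 6635.9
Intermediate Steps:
y(x, g) = g + x
c(d, m) = (-5 + d)² (c(d, m) = (-9 + (4 + d))² = (-5 + d)²)
c(1/176, 408) - 1*(-6611) = (-5 + 1/176)² - 1*(-6611) = (-5 + 1/176)² + 6611 = (-879/176)² + 6611 = 772641/30976 + 6611 = 205554977/30976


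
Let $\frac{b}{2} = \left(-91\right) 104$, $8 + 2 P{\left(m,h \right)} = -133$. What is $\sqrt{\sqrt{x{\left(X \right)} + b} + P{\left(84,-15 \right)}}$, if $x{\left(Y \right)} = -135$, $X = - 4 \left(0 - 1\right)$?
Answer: $\frac{\sqrt{-282 + 4 i \sqrt{19063}}}{2} \approx 6.501 + 10.619 i$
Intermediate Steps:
$P{\left(m,h \right)} = - \frac{141}{2}$ ($P{\left(m,h \right)} = -4 + \frac{1}{2} \left(-133\right) = -4 - \frac{133}{2} = - \frac{141}{2}$)
$b = -18928$ ($b = 2 \left(\left(-91\right) 104\right) = 2 \left(-9464\right) = -18928$)
$X = 4$ ($X = \left(-4\right) \left(-1\right) = 4$)
$\sqrt{\sqrt{x{\left(X \right)} + b} + P{\left(84,-15 \right)}} = \sqrt{\sqrt{-135 - 18928} - \frac{141}{2}} = \sqrt{\sqrt{-19063} - \frac{141}{2}} = \sqrt{i \sqrt{19063} - \frac{141}{2}} = \sqrt{- \frac{141}{2} + i \sqrt{19063}}$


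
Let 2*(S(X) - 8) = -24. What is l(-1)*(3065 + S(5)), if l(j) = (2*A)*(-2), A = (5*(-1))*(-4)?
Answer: -244880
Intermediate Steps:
A = 20 (A = -5*(-4) = 20)
S(X) = -4 (S(X) = 8 + (1/2)*(-24) = 8 - 12 = -4)
l(j) = -80 (l(j) = (2*20)*(-2) = 40*(-2) = -80)
l(-1)*(3065 + S(5)) = -80*(3065 - 4) = -80*3061 = -244880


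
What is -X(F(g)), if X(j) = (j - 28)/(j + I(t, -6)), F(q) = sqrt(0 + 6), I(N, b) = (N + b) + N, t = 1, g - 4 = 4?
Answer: -53/5 - 12*sqrt(6)/5 ≈ -16.479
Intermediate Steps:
g = 8 (g = 4 + 4 = 8)
I(N, b) = b + 2*N
F(q) = sqrt(6)
X(j) = (-28 + j)/(-4 + j) (X(j) = (j - 28)/(j + (-6 + 2*1)) = (-28 + j)/(j + (-6 + 2)) = (-28 + j)/(j - 4) = (-28 + j)/(-4 + j))
-X(F(g)) = -(-28 + sqrt(6))/(-4 + sqrt(6))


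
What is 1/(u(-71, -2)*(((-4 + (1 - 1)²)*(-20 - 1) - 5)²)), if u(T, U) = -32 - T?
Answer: 1/243399 ≈ 4.1085e-6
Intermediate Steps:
1/(u(-71, -2)*(((-4 + (1 - 1)²)*(-20 - 1) - 5)²)) = 1/((-32 - 1*(-71))*(((-4 + (1 - 1)²)*(-20 - 1) - 5)²)) = 1/((-32 + 71)*(((-4 + 0²)*(-21) - 5)²)) = 1/(39*(((-4 + 0)*(-21) - 5)²)) = 1/(39*((-4*(-21) - 5)²)) = 1/(39*((84 - 5)²)) = 1/(39*(79²)) = (1/39)/6241 = (1/39)*(1/6241) = 1/243399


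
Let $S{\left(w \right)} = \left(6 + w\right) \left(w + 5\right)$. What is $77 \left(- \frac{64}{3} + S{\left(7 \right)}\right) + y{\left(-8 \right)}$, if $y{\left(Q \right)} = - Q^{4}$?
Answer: $\frac{18820}{3} \approx 6273.3$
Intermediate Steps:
$S{\left(w \right)} = \left(5 + w\right) \left(6 + w\right)$ ($S{\left(w \right)} = \left(6 + w\right) \left(5 + w\right) = \left(5 + w\right) \left(6 + w\right)$)
$77 \left(- \frac{64}{3} + S{\left(7 \right)}\right) + y{\left(-8 \right)} = 77 \left(- \frac{64}{3} + \left(30 + 7^{2} + 11 \cdot 7\right)\right) - \left(-8\right)^{4} = 77 \left(\left(-64\right) \frac{1}{3} + \left(30 + 49 + 77\right)\right) - 4096 = 77 \left(- \frac{64}{3} + 156\right) - 4096 = 77 \cdot \frac{404}{3} - 4096 = \frac{31108}{3} - 4096 = \frac{18820}{3}$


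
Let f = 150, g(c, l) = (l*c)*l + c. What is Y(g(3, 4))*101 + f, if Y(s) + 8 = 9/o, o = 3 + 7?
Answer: -5671/10 ≈ -567.10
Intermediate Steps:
o = 10
g(c, l) = c + c*l**2 (g(c, l) = (c*l)*l + c = c*l**2 + c = c + c*l**2)
Y(s) = -71/10 (Y(s) = -8 + 9/10 = -71/10)
Y(g(3, 4))*101 + f = -71/10*101 + 150 = -7171/10 + 150 = -5671/10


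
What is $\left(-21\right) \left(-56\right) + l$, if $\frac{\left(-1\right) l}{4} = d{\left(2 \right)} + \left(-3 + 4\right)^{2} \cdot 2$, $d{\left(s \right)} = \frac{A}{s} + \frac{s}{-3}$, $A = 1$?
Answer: $\frac{3506}{3} \approx 1168.7$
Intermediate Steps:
$d{\left(s \right)} = \frac{1}{s} - \frac{s}{3}$ ($d{\left(s \right)} = 1 \frac{1}{s} + \frac{s}{-3} = \frac{1}{s} + s \left(- \frac{1}{3}\right) = \frac{1}{s} - \frac{s}{3}$)
$l = - \frac{22}{3}$ ($l = - 4 \left(\left(\frac{1}{2} - \frac{2}{3}\right) + \left(-3 + 4\right)^{2} \cdot 2\right) = - 4 \left(\left(\frac{1}{2} - \frac{2}{3}\right) + 1^{2} \cdot 2\right) = - 4 \left(- \frac{1}{6} + 1 \cdot 2\right) = - 4 \left(- \frac{1}{6} + 2\right) = \left(-4\right) \frac{11}{6} = - \frac{22}{3} \approx -7.3333$)
$\left(-21\right) \left(-56\right) + l = \left(-21\right) \left(-56\right) - \frac{22}{3} = 1176 - \frac{22}{3} = \frac{3506}{3}$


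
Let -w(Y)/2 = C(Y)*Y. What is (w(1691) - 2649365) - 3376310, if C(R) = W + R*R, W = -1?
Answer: -9676787035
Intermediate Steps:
C(R) = -1 + R**2 (C(R) = -1 + R*R = -1 + R**2)
w(Y) = -2*Y*(-1 + Y**2) (w(Y) = -2*(-1 + Y**2)*Y = -2*Y*(-1 + Y**2))
(w(1691) - 2649365) - 3376310 = (2*1691*(1 - 1*1691**2) - 2649365) - 3376310 = (2*1691*(1 - 1*2859481) - 2649365) - 3376310 = (2*1691*(1 - 2859481) - 2649365) - 3376310 = (2*1691*(-2859480) - 2649365) - 3376310 = (-9670761360 - 2649365) - 3376310 = -9673410725 - 3376310 = -9676787035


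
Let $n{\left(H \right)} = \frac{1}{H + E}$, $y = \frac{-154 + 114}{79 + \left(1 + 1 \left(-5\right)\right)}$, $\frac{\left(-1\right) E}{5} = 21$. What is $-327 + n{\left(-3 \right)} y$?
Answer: $- \frac{132433}{405} \approx -327.0$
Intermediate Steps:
$E = -105$ ($E = \left(-5\right) 21 = -105$)
$y = - \frac{8}{15}$ ($y = - \frac{40}{79 + \left(1 - 5\right)} = - \frac{40}{79 - 4} = - \frac{40}{75} = \left(-40\right) \frac{1}{75} = - \frac{8}{15} \approx -0.53333$)
$n{\left(H \right)} = \frac{1}{-105 + H}$ ($n{\left(H \right)} = \frac{1}{H - 105} = \frac{1}{-105 + H}$)
$-327 + n{\left(-3 \right)} y = -327 + \frac{1}{-105 - 3} \left(- \frac{8}{15}\right) = -327 + \frac{1}{-108} \left(- \frac{8}{15}\right) = -327 - - \frac{2}{405} = -327 + \frac{2}{405} = - \frac{132433}{405}$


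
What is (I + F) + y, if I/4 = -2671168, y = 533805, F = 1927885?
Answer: -8222982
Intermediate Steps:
I = -10684672 (I = 4*(-2671168) = -10684672)
(I + F) + y = (-10684672 + 1927885) + 533805 = -8756787 + 533805 = -8222982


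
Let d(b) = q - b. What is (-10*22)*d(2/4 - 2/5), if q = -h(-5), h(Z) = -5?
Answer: -1078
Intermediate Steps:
q = 5 (q = -1*(-5) = 5)
d(b) = 5 - b
(-10*22)*d(2/4 - 2/5) = (-10*22)*(5 - (2/4 - 2/5)) = -220*(5 - (2*(1/4) - 2*1/5)) = -220*(5 - (1/2 - 2/5)) = -220*(5 - 1*1/10) = -220*(5 - 1/10) = -220*49/10 = -1078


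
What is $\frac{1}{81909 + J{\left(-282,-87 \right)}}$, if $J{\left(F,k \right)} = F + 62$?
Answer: $\frac{1}{81689} \approx 1.2242 \cdot 10^{-5}$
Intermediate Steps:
$J{\left(F,k \right)} = 62 + F$
$\frac{1}{81909 + J{\left(-282,-87 \right)}} = \frac{1}{81909 + \left(62 - 282\right)} = \frac{1}{81909 - 220} = \frac{1}{81689}$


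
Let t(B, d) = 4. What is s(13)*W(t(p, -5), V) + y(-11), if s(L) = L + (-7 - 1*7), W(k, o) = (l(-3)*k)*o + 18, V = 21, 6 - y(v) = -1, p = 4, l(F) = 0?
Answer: -11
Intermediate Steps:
y(v) = 7 (y(v) = 6 - 1*(-1) = 6 + 1 = 7)
W(k, o) = 18 (W(k, o) = (0*k)*o + 18 = 0*o + 18 = 0 + 18 = 18)
s(L) = -14 + L (s(L) = L + (-7 - 7) = L - 14 = -14 + L)
s(13)*W(t(p, -5), V) + y(-11) = (-14 + 13)*18 + 7 = -1*18 + 7 = -18 + 7 = -11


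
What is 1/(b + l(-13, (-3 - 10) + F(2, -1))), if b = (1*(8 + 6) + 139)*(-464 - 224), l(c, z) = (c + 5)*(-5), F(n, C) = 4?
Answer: -1/105224 ≈ -9.5035e-6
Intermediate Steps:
l(c, z) = -25 - 5*c (l(c, z) = (5 + c)*(-5) = -25 - 5*c)
b = -105264 (b = (1*14 + 139)*(-688) = (14 + 139)*(-688) = 153*(-688) = -105264)
1/(b + l(-13, (-3 - 10) + F(2, -1))) = 1/(-105264 + (-25 - 5*(-13))) = 1/(-105264 + (-25 + 65)) = 1/(-105264 + 40) = 1/(-105224) = -1/105224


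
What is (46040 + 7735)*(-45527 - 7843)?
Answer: -2869971750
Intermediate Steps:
(46040 + 7735)*(-45527 - 7843) = 53775*(-53370) = -2869971750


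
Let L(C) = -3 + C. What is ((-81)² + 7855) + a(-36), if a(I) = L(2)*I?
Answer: 14452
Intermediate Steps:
a(I) = -I (a(I) = (-3 + 2)*I = -I)
((-81)² + 7855) + a(-36) = ((-81)² + 7855) - 1*(-36) = (6561 + 7855) + 36 = 14416 + 36 = 14452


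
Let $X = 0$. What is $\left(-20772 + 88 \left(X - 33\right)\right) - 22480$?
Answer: $-46156$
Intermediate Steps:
$\left(-20772 + 88 \left(X - 33\right)\right) - 22480 = \left(-20772 + 88 \left(0 - 33\right)\right) - 22480 = \left(-20772 + 88 \left(-33\right)\right) - 22480 = \left(-20772 - 2904\right) - 22480 = -23676 - 22480 = -46156$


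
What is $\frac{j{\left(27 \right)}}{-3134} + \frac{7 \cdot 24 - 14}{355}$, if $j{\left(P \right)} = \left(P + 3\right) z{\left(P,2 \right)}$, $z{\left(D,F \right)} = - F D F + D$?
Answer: $\frac{672643}{556285} \approx 1.2092$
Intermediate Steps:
$z{\left(D,F \right)} = D - D F^{2}$ ($z{\left(D,F \right)} = - D F F + D = - D F^{2} + D = D - D F^{2}$)
$j{\left(P \right)} = - 3 P \left(3 + P\right)$ ($j{\left(P \right)} = \left(P + 3\right) P \left(1 - 2^{2}\right) = \left(3 + P\right) P \left(1 - 4\right) = \left(3 + P\right) P \left(-3\right) = \left(3 + P\right) \left(- 3 P\right) = - 3 P \left(3 + P\right)$)
$\frac{j{\left(27 \right)}}{-3134} + \frac{7 \cdot 24 - 14}{355} = \frac{\left(-3\right) 27 \left(3 + 27\right)}{-3134} + \frac{7 \cdot 24 - 14}{355} = \left(-3\right) 27 \cdot 30 \left(- \frac{1}{3134}\right) + \left(168 - 14\right) \frac{1}{355} = \left(-2430\right) \left(- \frac{1}{3134}\right) + 154 \cdot \frac{1}{355} = \frac{1215}{1567} + \frac{154}{355} = \frac{672643}{556285}$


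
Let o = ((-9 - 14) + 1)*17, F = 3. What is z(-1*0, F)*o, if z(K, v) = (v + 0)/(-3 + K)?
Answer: 374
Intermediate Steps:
z(K, v) = v/(-3 + K)
o = -374 (o = (-23 + 1)*17 = -22*17 = -374)
z(-1*0, F)*o = (3/(-3 - 1*0))*(-374) = (3/(-3 + 0))*(-374) = (3/(-3))*(-374) = (3*(-1/3))*(-374) = -1*(-374) = 374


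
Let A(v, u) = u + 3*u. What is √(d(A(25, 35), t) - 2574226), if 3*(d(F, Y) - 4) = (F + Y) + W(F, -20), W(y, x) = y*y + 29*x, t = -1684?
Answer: I*√23115570/3 ≈ 1602.6*I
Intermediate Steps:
A(v, u) = 4*u
W(y, x) = y² + 29*x
d(F, Y) = -568/3 + F/3 + Y/3 + F²/3 (d(F, Y) = 4 + ((F + Y) + (F² + 29*(-20)))/3 = 4 + ((F + Y) + (F² - 580))/3 = 4 + ((F + Y) + (-580 + F²))/3 = 4 + (-580 + F + Y + F²)/3 = 4 + (-580/3 + F/3 + Y/3 + F²/3) = -568/3 + F/3 + Y/3 + F²/3)
√(d(A(25, 35), t) - 2574226) = √((-568/3 + (4*35)/3 + (⅓)*(-1684) + (4*35)²/3) - 2574226) = √((-568/3 + (⅓)*140 - 1684/3 + (⅓)*140²) - 2574226) = √((-568/3 + 140/3 - 1684/3 + (⅓)*19600) - 2574226) = √((-568/3 + 140/3 - 1684/3 + 19600/3) - 2574226) = √(17488/3 - 2574226) = √(-7705190/3) = I*√23115570/3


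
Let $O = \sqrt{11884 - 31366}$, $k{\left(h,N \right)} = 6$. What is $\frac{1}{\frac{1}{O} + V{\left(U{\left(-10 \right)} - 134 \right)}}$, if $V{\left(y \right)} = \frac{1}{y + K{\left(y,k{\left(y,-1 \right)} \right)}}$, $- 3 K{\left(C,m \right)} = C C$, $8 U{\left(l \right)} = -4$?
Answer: $- \frac{17294171400}{5475106033} + \frac{5472300625 i \sqrt{19482}}{5475106033} \approx -3.1587 + 139.51 i$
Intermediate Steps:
$U{\left(l \right)} = - \frac{1}{2}$ ($U{\left(l \right)} = \frac{1}{8} \left(-4\right) = - \frac{1}{2}$)
$K{\left(C,m \right)} = - \frac{C^{2}}{3}$ ($K{\left(C,m \right)} = - \frac{C C}{3} = - \frac{C^{2}}{3}$)
$O = i \sqrt{19482}$ ($O = \sqrt{-19482} = i \sqrt{19482} \approx 139.58 i$)
$V{\left(y \right)} = \frac{1}{y - \frac{y^{2}}{3}}$
$\frac{1}{\frac{1}{O} + V{\left(U{\left(-10 \right)} - 134 \right)}} = \frac{1}{\frac{1}{i \sqrt{19482}} - \frac{3}{\left(- \frac{1}{2} - 134\right) \left(-3 - \frac{269}{2}\right)}} = \frac{1}{- \frac{i \sqrt{19482}}{19482} - \frac{3}{\left(- \frac{1}{2} - 134\right) \left(-3 - \frac{269}{2}\right)}} = \frac{1}{- \frac{i \sqrt{19482}}{19482} - \frac{3}{\left(- \frac{269}{2}\right) \left(-3 - \frac{269}{2}\right)}} = \frac{1}{- \frac{i \sqrt{19482}}{19482} - - \frac{6}{269 \left(- \frac{275}{2}\right)}} = \frac{1}{- \frac{i \sqrt{19482}}{19482} - \left(- \frac{6}{269}\right) \left(- \frac{2}{275}\right)} = \frac{1}{- \frac{i \sqrt{19482}}{19482} - \frac{12}{73975}} = \frac{1}{- \frac{12}{73975} - \frac{i \sqrt{19482}}{19482}}$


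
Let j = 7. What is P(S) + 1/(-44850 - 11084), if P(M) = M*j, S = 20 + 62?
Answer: 32106115/55934 ≈ 574.00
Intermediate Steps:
S = 82
P(M) = 7*M (P(M) = M*7 = 7*M)
P(S) + 1/(-44850 - 11084) = 7*82 + 1/(-44850 - 11084) = 574 + 1/(-55934) = 574 - 1/55934 = 32106115/55934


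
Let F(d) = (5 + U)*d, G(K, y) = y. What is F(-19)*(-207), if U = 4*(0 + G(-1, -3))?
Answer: -27531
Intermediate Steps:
U = -12 (U = 4*(0 - 3) = 4*(-3) = -12)
F(d) = -7*d (F(d) = (5 - 12)*d = -7*d)
F(-19)*(-207) = -7*(-19)*(-207) = 133*(-207) = -27531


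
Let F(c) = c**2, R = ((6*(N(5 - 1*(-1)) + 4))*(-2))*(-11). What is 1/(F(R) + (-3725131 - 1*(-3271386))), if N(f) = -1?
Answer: -1/296929 ≈ -3.3678e-6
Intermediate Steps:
R = 396 (R = ((6*(-1 + 4))*(-2))*(-11) = ((6*3)*(-2))*(-11) = (18*(-2))*(-11) = -36*(-11) = 396)
1/(F(R) + (-3725131 - 1*(-3271386))) = 1/(396**2 + (-3725131 - 1*(-3271386))) = 1/(156816 + (-3725131 + 3271386)) = 1/(156816 - 453745) = 1/(-296929) = -1/296929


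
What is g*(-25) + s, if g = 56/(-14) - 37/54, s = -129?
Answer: -641/54 ≈ -11.870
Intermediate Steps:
g = -253/54 (g = 56*(-1/14) - 37*1/54 = -4 - 37/54 = -253/54 ≈ -4.6852)
g*(-25) + s = -253/54*(-25) - 129 = 6325/54 - 129 = -641/54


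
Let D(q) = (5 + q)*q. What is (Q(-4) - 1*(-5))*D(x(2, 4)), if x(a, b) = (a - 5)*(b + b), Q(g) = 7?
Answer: 5472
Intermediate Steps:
x(a, b) = 2*b*(-5 + a) (x(a, b) = (-5 + a)*(2*b) = 2*b*(-5 + a))
D(q) = q*(5 + q)
(Q(-4) - 1*(-5))*D(x(2, 4)) = (7 - 1*(-5))*((2*4*(-5 + 2))*(5 + 2*4*(-5 + 2))) = (7 + 5)*((2*4*(-3))*(5 + 2*4*(-3))) = 12*(-24*(5 - 24)) = 12*(-24*(-19)) = 12*456 = 5472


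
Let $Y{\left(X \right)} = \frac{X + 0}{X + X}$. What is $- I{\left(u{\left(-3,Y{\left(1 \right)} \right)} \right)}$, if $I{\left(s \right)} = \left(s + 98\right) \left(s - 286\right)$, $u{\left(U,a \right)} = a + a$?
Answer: $28215$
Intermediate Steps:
$Y{\left(X \right)} = \frac{1}{2}$ ($Y{\left(X \right)} = \frac{X}{2 X} = X \frac{1}{2 X} = \frac{1}{2}$)
$u{\left(U,a \right)} = 2 a$
$I{\left(s \right)} = \left(-286 + s\right) \left(98 + s\right)$ ($I{\left(s \right)} = \left(98 + s\right) \left(-286 + s\right) = \left(-286 + s\right) \left(98 + s\right)$)
$- I{\left(u{\left(-3,Y{\left(1 \right)} \right)} \right)} = - (-28028 + \left(2 \cdot \frac{1}{2}\right)^{2} - 188 \cdot 2 \cdot \frac{1}{2}) = - (-28028 + 1^{2} - 188) = - (-28028 + 1 - 188) = \left(-1\right) \left(-28215\right) = 28215$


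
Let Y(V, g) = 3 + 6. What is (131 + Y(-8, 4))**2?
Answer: 19600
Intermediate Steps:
Y(V, g) = 9
(131 + Y(-8, 4))**2 = (131 + 9)**2 = 140**2 = 19600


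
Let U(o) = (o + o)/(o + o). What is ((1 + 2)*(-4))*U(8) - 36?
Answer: -48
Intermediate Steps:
U(o) = 1 (U(o) = (2*o)/((2*o)) = (2*o)*(1/(2*o)) = 1)
((1 + 2)*(-4))*U(8) - 36 = ((1 + 2)*(-4))*1 - 36 = (3*(-4))*1 - 36 = -12*1 - 36 = -12 - 36 = -48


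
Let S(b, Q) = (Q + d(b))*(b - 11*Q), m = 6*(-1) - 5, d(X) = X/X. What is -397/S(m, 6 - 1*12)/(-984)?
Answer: -397/270600 ≈ -0.0014671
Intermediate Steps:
d(X) = 1
m = -11 (m = -6 - 5 = -11)
S(b, Q) = (1 + Q)*(b - 11*Q) (S(b, Q) = (Q + 1)*(b - 11*Q) = (1 + Q)*(b - 11*Q))
-397/S(m, 6 - 1*12)/(-984) = -397/(-11 - 11*(6 - 1*12) - 11*(6 - 1*12)**2 + (6 - 1*12)*(-11))/(-984) = -397/(-11 - 11*(6 - 12) - 11*(6 - 12)**2 + (6 - 12)*(-11))*(-1/984) = -397/(-11 - 11*(-6) - 11*(-6)**2 - 6*(-11))*(-1/984) = -397/(-11 + 66 - 11*36 + 66)*(-1/984) = -397/(-11 + 66 - 396 + 66)*(-1/984) = -397/(-275)*(-1/984) = -397*(-1/275)*(-1/984) = (397/275)*(-1/984) = -397/270600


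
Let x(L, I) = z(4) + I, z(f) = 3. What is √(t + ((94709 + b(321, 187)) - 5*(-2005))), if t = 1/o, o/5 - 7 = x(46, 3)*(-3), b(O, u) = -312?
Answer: 211*√7095/55 ≈ 323.14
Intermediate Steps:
x(L, I) = 3 + I
o = -55 (o = 35 + 5*((3 + 3)*(-3)) = 35 + 5*(6*(-3)) = 35 + 5*(-18) = 35 - 90 = -55)
t = -1/55 (t = 1/(-55) = -1/55 ≈ -0.018182)
√(t + ((94709 + b(321, 187)) - 5*(-2005))) = √(-1/55 + ((94709 - 312) - 5*(-2005))) = √(-1/55 + (94397 + 10025)) = √(-1/55 + 104422) = √(5743209/55) = 211*√7095/55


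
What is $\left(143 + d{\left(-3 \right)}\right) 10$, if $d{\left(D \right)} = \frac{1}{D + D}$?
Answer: $\frac{4285}{3} \approx 1428.3$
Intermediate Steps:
$d{\left(D \right)} = \frac{1}{2 D}$
$\left(143 + d{\left(-3 \right)}\right) 10 = \left(143 + \frac{1}{2 \left(-3\right)}\right) 10 = \left(143 + \frac{1}{2} \left(- \frac{1}{3}\right)\right) 10 = \left(143 - \frac{1}{6}\right) 10 = \frac{857}{6} \cdot 10 = \frac{4285}{3}$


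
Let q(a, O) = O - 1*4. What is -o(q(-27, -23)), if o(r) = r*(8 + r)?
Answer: -513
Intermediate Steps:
q(a, O) = -4 + O (q(a, O) = O - 4 = -4 + O)
-o(q(-27, -23)) = -(-4 - 23)*(8 + (-4 - 23)) = -(-27)*(8 - 27) = -(-27)*(-19) = -1*513 = -513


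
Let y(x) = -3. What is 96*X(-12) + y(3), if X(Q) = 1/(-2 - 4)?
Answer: -19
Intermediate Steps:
X(Q) = -⅙ (X(Q) = 1/(-6) = -⅙)
96*X(-12) + y(3) = 96*(-⅙) - 3 = -16 - 3 = -19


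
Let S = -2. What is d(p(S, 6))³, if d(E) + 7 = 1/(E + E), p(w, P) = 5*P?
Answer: -73560059/216000 ≈ -340.56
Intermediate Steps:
d(E) = -7 + 1/(2*E) (d(E) = -7 + 1/(E + E) = -7 + 1/(2*E))
d(p(S, 6))³ = (-7 + 1/(2*((5*6))))³ = (-7 + (½)/30)³ = (-7 + (½)*(1/30))³ = (-7 + 1/60)³ = (-419/60)³ = -73560059/216000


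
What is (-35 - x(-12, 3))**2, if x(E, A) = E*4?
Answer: 169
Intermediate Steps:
x(E, A) = 4*E
(-35 - x(-12, 3))**2 = (-35 - 4*(-12))**2 = (-35 - 1*(-48))**2 = (-35 + 48)**2 = 13**2 = 169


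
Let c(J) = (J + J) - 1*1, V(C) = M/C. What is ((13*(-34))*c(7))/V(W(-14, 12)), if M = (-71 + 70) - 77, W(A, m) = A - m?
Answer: -5746/3 ≈ -1915.3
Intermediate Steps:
M = -78 (M = -1 - 77 = -78)
V(C) = -78/C
c(J) = -1 + 2*J (c(J) = 2*J - 1 = -1 + 2*J)
((13*(-34))*c(7))/V(W(-14, 12)) = ((13*(-34))*(-1 + 2*7))/((-78/(-14 - 1*12))) = (-442*(-1 + 14))/((-78/(-14 - 12))) = (-442*13)/((-78/(-26))) = -5746/((-78*(-1/26))) = -5746/3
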